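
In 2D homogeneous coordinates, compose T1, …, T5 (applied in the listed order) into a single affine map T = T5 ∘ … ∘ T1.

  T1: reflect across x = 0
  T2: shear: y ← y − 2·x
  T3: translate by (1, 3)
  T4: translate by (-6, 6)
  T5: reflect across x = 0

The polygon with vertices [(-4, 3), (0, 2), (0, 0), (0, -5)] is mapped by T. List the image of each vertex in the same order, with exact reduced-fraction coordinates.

T1 reflect across x = 0: (-4, 3) → (4, 3); (0, 2) → (0, 2); (0, 0) → (0, 0); (0, -5) → (0, -5)
T2 shear: y ← y − 2·x: (4, 3) → (4, -5); (0, 2) → (0, 2); (0, 0) → (0, 0); (0, -5) → (0, -5)
T3 translate by (1, 3): (4, -5) → (5, -2); (0, 2) → (1, 5); (0, 0) → (1, 3); (0, -5) → (1, -2)
T4 translate by (-6, 6): (5, -2) → (-1, 4); (1, 5) → (-5, 11); (1, 3) → (-5, 9); (1, -2) → (-5, 4)
T5 reflect across x = 0: (-1, 4) → (1, 4); (-5, 11) → (5, 11); (-5, 9) → (5, 9); (-5, 4) → (5, 4)

image vertices: (1, 4), (5, 11), (5, 9), (5, 4)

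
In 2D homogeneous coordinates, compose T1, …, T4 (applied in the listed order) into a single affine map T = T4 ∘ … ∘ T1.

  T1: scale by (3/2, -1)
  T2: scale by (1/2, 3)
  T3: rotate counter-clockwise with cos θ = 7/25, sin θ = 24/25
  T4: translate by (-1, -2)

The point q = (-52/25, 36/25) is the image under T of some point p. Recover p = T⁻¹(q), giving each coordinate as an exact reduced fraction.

p = (4, -2/3)

T1 = [3/2 0 0; 0 -1 0; 0 0 1]
T2·T1 = [3/4 0 0; 0 -3 0; 0 0 1]
T3·…·T1 = [21/100 72/25 0; 18/25 -21/25 0; 0 0 1]
T4·…·T1 = [21/100 72/25 -1; 18/25 -21/25 -2; 0 0 1]
det M = -9/4; M⁻¹ = [28/75 32/25 44/15; 8/25 -7/75 2/15; 0 0 1]
M⁻¹ · (-52/25, 36/25)ᵀ = (4, -2/3)ᵀ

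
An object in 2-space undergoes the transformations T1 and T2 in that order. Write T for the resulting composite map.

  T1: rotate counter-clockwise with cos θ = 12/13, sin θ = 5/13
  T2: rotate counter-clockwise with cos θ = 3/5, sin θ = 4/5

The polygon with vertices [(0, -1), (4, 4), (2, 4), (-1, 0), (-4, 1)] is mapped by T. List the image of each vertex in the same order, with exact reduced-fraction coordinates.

T1 rotate counter-clockwise with cos θ = 12/13, sin θ = 5/13: (0, -1) → (5/13, -12/13); (4, 4) → (28/13, 68/13); (2, 4) → (4/13, 58/13); (-1, 0) → (-12/13, -5/13); (-4, 1) → (-53/13, -8/13)
T2 rotate counter-clockwise with cos θ = 3/5, sin θ = 4/5: (5/13, -12/13) → (63/65, -16/65); (28/13, 68/13) → (-188/65, 316/65); (4/13, 58/13) → (-44/13, 38/13); (-12/13, -5/13) → (-16/65, -63/65); (-53/13, -8/13) → (-127/65, -236/65)

image vertices: (63/65, -16/65), (-188/65, 316/65), (-44/13, 38/13), (-16/65, -63/65), (-127/65, -236/65)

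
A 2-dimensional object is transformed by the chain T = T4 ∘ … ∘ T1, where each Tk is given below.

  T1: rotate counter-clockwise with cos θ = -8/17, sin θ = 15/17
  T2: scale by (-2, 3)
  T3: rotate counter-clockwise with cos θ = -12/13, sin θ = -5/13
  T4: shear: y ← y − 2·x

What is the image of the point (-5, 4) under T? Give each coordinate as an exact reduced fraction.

T(p) = (-2085/221, 7822/221)

T1 rotate counter-clockwise with cos θ = -8/17, sin θ = 15/17: (-5, 4) → (-20/17, -107/17)
T2 scale by (-2, 3): (-20/17, -107/17) → (40/17, -321/17)
T3 rotate counter-clockwise with cos θ = -12/13, sin θ = -5/13: (40/17, -321/17) → (-2085/221, 3652/221)
T4 shear: y ← y − 2·x: (-2085/221, 3652/221) → (-2085/221, 7822/221)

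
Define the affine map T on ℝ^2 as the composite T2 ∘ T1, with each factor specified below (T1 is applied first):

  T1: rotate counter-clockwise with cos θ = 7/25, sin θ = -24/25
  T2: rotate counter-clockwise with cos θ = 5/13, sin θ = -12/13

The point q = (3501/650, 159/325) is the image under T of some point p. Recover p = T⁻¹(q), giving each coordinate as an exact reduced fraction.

T1 = [7/25 24/25 0; -24/25 7/25 0; 0 0 1]
T2·T1 = [-253/325 204/325 0; -204/325 -253/325 0; 0 0 1]
det M = 1; M⁻¹ = [-253/325 -204/325 0; 204/325 -253/325 0; 0 0 1]
M⁻¹ · (3501/650, 159/325)ᵀ = (-9/2, 3)ᵀ

p = (-9/2, 3)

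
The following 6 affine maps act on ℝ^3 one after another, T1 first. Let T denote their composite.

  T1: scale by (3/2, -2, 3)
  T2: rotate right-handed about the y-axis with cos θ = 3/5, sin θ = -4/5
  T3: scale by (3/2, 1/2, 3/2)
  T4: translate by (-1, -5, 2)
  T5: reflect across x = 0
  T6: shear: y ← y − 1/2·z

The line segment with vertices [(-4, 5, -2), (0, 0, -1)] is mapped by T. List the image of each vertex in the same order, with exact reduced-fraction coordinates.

T1 scale by (3/2, -2, 3): (-4, 5, -2) → (-6, -10, -6); (0, 0, -1) → (0, 0, -3)
T2 rotate right-handed about the y-axis with cos θ = 3/5, sin θ = -4/5: (-6, -10, -6) → (6/5, -10, -42/5); (0, 0, -3) → (12/5, 0, -9/5)
T3 scale by (3/2, 1/2, 3/2): (6/5, -10, -42/5) → (9/5, -5, -63/5); (12/5, 0, -9/5) → (18/5, 0, -27/10)
T4 translate by (-1, -5, 2): (9/5, -5, -63/5) → (4/5, -10, -53/5); (18/5, 0, -27/10) → (13/5, -5, -7/10)
T5 reflect across x = 0: (4/5, -10, -53/5) → (-4/5, -10, -53/5); (13/5, -5, -7/10) → (-13/5, -5, -7/10)
T6 shear: y ← y − 1/2·z: (-4/5, -10, -53/5) → (-4/5, -47/10, -53/5); (-13/5, -5, -7/10) → (-13/5, -93/20, -7/10)

image vertices: (-4/5, -47/10, -53/5), (-13/5, -93/20, -7/10)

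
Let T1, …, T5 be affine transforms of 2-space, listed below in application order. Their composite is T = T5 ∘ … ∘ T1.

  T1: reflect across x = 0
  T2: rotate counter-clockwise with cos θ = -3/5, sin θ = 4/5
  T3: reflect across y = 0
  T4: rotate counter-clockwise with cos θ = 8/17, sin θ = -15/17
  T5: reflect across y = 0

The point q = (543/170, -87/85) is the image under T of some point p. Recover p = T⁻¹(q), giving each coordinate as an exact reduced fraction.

T1 = [-1 0 0; 0 1 0; 0 0 1]
T2·T1 = [3/5 -4/5 0; -4/5 -3/5 0; 0 0 1]
T3·…·T1 = [3/5 -4/5 0; 4/5 3/5 0; 0 0 1]
T4·…·T1 = [84/85 13/85 0; -13/85 84/85 0; 0 0 1]
T5·…·T1 = [84/85 13/85 0; 13/85 -84/85 0; 0 0 1]
det M = -1; M⁻¹ = [84/85 13/85 0; 13/85 -84/85 0; 0 0 1]
M⁻¹ · (543/170, -87/85)ᵀ = (3, 3/2)ᵀ

p = (3, 3/2)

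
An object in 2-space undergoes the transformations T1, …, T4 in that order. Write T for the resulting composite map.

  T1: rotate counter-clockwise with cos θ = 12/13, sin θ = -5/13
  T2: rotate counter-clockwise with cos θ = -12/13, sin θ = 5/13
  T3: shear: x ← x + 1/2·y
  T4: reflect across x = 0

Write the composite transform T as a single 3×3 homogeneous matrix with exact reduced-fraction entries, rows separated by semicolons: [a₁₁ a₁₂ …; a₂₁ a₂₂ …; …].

T1 = [12/13 5/13 0; -5/13 12/13 0; 0 0 1]
T2·T1 = [-119/169 -120/169 0; 120/169 -119/169 0; 0 0 1]
T3·…·T1 = [-59/169 -359/338 0; 120/169 -119/169 0; 0 0 1]
T4·…·T1 = [59/169 359/338 0; 120/169 -119/169 0; 0 0 1]

T = [59/169 359/338 0; 120/169 -119/169 0; 0 0 1]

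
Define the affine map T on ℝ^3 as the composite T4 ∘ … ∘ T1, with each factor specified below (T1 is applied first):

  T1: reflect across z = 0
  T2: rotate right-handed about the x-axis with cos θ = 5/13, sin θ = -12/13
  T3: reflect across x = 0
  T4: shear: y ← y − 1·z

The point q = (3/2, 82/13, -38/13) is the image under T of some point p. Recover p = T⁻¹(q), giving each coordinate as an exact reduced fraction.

T1 = [1 0 0 0; 0 1 0 0; 0 0 -1 0; 0 0 0 1]
T2·T1 = [1 0 0 0; 0 5/13 -12/13 0; 0 -12/13 -5/13 0; 0 0 0 1]
T3·…·T1 = [-1 0 0 0; 0 5/13 -12/13 0; 0 -12/13 -5/13 0; 0 0 0 1]
T4·…·T1 = [-1 0 0 0; 0 17/13 -7/13 0; 0 -12/13 -5/13 0; 0 0 0 1]
det M = 1; M⁻¹ = [-1 0 0 0; 0 5/13 -7/13 0; 0 -12/13 -17/13 0; 0 0 0 1]
M⁻¹ · (3/2, 82/13, -38/13)ᵀ = (-3/2, 4, -2)ᵀ

p = (-3/2, 4, -2)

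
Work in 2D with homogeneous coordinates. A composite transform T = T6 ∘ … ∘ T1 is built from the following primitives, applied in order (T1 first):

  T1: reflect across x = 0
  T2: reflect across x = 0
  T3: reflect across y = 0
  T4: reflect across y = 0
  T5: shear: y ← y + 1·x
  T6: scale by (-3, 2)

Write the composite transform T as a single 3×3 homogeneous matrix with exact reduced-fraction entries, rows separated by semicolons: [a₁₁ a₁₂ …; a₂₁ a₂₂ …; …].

T = [-3 0 0; 2 2 0; 0 0 1]

T1 = [-1 0 0; 0 1 0; 0 0 1]
T2·T1 = [1 0 0; 0 1 0; 0 0 1]
T3·…·T1 = [1 0 0; 0 -1 0; 0 0 1]
T4·…·T1 = [1 0 0; 0 1 0; 0 0 1]
T5·…·T1 = [1 0 0; 1 1 0; 0 0 1]
T6·…·T1 = [-3 0 0; 2 2 0; 0 0 1]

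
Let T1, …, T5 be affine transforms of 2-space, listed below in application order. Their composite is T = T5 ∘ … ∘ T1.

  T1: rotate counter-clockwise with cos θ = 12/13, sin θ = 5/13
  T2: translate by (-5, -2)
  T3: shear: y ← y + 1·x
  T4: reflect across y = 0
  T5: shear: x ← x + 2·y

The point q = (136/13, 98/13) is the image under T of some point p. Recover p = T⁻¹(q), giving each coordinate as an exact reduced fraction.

T1 = [12/13 -5/13 0; 5/13 12/13 0; 0 0 1]
T2·T1 = [12/13 -5/13 -5; 5/13 12/13 -2; 0 0 1]
T3·…·T1 = [12/13 -5/13 -5; 17/13 7/13 -7; 0 0 1]
T4·…·T1 = [12/13 -5/13 -5; -17/13 -7/13 7; 0 0 1]
T5·…·T1 = [-22/13 -19/13 9; -17/13 -7/13 7; 0 0 1]
det M = -1; M⁻¹ = [7/13 -19/13 70/13; -17/13 22/13 -1/13; 0 0 1]
M⁻¹ · (136/13, 98/13)ᵀ = (0, -1)ᵀ

p = (0, -1)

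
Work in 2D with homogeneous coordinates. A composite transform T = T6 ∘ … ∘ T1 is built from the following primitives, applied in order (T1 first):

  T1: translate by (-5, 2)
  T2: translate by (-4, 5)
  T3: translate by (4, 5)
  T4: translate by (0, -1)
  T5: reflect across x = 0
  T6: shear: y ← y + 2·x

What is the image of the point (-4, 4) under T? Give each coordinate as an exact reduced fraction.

T(p) = (9, 33)

T1 translate by (-5, 2): (-4, 4) → (-9, 6)
T2 translate by (-4, 5): (-9, 6) → (-13, 11)
T3 translate by (4, 5): (-13, 11) → (-9, 16)
T4 translate by (0, -1): (-9, 16) → (-9, 15)
T5 reflect across x = 0: (-9, 15) → (9, 15)
T6 shear: y ← y + 2·x: (9, 15) → (9, 33)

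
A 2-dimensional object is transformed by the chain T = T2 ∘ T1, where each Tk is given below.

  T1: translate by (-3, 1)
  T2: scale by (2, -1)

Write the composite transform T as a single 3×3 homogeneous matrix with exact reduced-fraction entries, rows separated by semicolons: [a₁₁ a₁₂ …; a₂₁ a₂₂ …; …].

T = [2 0 -6; 0 -1 -1; 0 0 1]

T1 = [1 0 -3; 0 1 1; 0 0 1]
T2·T1 = [2 0 -6; 0 -1 -1; 0 0 1]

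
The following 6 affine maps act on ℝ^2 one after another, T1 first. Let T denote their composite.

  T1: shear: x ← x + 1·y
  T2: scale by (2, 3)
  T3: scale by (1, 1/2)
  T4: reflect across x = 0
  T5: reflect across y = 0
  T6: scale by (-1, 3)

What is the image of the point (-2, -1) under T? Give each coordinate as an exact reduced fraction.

T1 shear: x ← x + 1·y: (-2, -1) → (-3, -1)
T2 scale by (2, 3): (-3, -1) → (-6, -3)
T3 scale by (1, 1/2): (-6, -3) → (-6, -3/2)
T4 reflect across x = 0: (-6, -3/2) → (6, -3/2)
T5 reflect across y = 0: (6, -3/2) → (6, 3/2)
T6 scale by (-1, 3): (6, 3/2) → (-6, 9/2)

T(p) = (-6, 9/2)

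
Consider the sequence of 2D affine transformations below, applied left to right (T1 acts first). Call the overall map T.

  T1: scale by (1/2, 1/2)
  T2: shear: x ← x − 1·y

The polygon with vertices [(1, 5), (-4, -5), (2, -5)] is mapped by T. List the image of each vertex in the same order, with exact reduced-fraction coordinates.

T1 scale by (1/2, 1/2): (1, 5) → (1/2, 5/2); (-4, -5) → (-2, -5/2); (2, -5) → (1, -5/2)
T2 shear: x ← x − 1·y: (1/2, 5/2) → (-2, 5/2); (-2, -5/2) → (1/2, -5/2); (1, -5/2) → (7/2, -5/2)

image vertices: (-2, 5/2), (1/2, -5/2), (7/2, -5/2)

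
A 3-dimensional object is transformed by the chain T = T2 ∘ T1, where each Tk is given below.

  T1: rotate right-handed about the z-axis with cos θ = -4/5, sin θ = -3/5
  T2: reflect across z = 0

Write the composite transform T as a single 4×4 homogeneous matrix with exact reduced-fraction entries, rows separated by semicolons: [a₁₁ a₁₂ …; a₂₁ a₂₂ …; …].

T = [-4/5 3/5 0 0; -3/5 -4/5 0 0; 0 0 -1 0; 0 0 0 1]

T1 = [-4/5 3/5 0 0; -3/5 -4/5 0 0; 0 0 1 0; 0 0 0 1]
T2·T1 = [-4/5 3/5 0 0; -3/5 -4/5 0 0; 0 0 -1 0; 0 0 0 1]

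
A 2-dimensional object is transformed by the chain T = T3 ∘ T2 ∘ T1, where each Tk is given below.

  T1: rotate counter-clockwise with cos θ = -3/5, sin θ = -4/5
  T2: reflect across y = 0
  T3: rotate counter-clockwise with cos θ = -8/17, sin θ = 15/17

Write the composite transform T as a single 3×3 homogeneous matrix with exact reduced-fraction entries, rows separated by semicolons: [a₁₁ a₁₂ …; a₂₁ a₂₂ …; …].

T = [-36/85 -77/85 0; -77/85 36/85 0; 0 0 1]

T1 = [-3/5 4/5 0; -4/5 -3/5 0; 0 0 1]
T2·T1 = [-3/5 4/5 0; 4/5 3/5 0; 0 0 1]
T3·…·T1 = [-36/85 -77/85 0; -77/85 36/85 0; 0 0 1]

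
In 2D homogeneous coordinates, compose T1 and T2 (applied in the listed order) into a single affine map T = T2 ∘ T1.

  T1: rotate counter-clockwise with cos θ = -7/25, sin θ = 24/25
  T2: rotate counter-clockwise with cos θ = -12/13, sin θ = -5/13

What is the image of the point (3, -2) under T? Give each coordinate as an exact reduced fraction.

T1 rotate counter-clockwise with cos θ = -7/25, sin θ = 24/25: (3, -2) → (27/25, 86/25)
T2 rotate counter-clockwise with cos θ = -12/13, sin θ = -5/13: (27/25, 86/25) → (106/325, -1167/325)

T(p) = (106/325, -1167/325)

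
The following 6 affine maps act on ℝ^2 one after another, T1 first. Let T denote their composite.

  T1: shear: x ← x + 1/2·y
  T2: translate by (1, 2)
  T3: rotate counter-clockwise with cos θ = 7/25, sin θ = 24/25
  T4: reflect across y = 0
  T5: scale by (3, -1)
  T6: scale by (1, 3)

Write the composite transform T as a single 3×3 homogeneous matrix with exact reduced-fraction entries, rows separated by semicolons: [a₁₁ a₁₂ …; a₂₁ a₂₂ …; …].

T = [21/25 -123/50 -123/25; 72/25 57/25 114/25; 0 0 1]

T1 = [1 1/2 0; 0 1 0; 0 0 1]
T2·T1 = [1 1/2 1; 0 1 2; 0 0 1]
T3·…·T1 = [7/25 -41/50 -41/25; 24/25 19/25 38/25; 0 0 1]
T4·…·T1 = [7/25 -41/50 -41/25; -24/25 -19/25 -38/25; 0 0 1]
T5·…·T1 = [21/25 -123/50 -123/25; 24/25 19/25 38/25; 0 0 1]
T6·…·T1 = [21/25 -123/50 -123/25; 72/25 57/25 114/25; 0 0 1]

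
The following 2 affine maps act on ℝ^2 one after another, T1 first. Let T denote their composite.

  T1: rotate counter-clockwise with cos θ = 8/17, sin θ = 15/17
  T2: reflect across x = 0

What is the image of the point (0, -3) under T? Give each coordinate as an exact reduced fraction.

T1 rotate counter-clockwise with cos θ = 8/17, sin θ = 15/17: (0, -3) → (45/17, -24/17)
T2 reflect across x = 0: (45/17, -24/17) → (-45/17, -24/17)

T(p) = (-45/17, -24/17)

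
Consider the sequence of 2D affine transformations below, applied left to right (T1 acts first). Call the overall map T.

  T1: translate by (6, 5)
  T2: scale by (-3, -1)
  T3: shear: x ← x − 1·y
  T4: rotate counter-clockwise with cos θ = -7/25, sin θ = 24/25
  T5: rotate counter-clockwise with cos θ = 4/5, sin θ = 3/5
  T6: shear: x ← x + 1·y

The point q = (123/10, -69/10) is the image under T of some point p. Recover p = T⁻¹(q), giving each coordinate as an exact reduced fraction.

T1 = [1 0 6; 0 1 5; 0 0 1]
T2·T1 = [-3 0 -18; 0 -1 -5; 0 0 1]
T3·…·T1 = [-3 1 -13; 0 -1 -5; 0 0 1]
T4·…·T1 = [21/25 17/25 211/25; -72/25 31/25 -277/25; 0 0 1]
T5·…·T1 = [12/5 -1/5 67/5; -9/5 7/5 -19/5; 0 0 1]
T6·…·T1 = [3/5 6/5 48/5; -9/5 7/5 -19/5; 0 0 1]
det M = 3; M⁻¹ = [7/15 -2/5 -6; 3/5 1/5 -5; 0 0 1]
M⁻¹ · (123/10, -69/10)ᵀ = (5/2, 1)ᵀ

p = (5/2, 1)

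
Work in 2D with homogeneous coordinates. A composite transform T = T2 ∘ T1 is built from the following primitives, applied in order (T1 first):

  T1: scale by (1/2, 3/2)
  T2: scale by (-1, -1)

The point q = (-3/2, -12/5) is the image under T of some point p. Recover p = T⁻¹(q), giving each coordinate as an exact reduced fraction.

p = (3, 8/5)

T1 = [1/2 0 0; 0 3/2 0; 0 0 1]
T2·T1 = [-1/2 0 0; 0 -3/2 0; 0 0 1]
det M = 3/4; M⁻¹ = [-2 0 0; 0 -2/3 0; 0 0 1]
M⁻¹ · (-3/2, -12/5)ᵀ = (3, 8/5)ᵀ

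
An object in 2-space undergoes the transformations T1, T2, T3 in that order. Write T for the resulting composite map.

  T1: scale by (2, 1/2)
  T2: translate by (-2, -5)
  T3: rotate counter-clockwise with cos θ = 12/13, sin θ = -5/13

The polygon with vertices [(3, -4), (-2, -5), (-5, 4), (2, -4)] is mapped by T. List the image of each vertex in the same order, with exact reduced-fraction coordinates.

image vertices: (1, -8), (-219/26, -60/13), (-159/13, 24/13), (-11/13, -94/13)

T1 scale by (2, 1/2): (3, -4) → (6, -2); (-2, -5) → (-4, -5/2); (-5, 4) → (-10, 2); (2, -4) → (4, -2)
T2 translate by (-2, -5): (6, -2) → (4, -7); (-4, -5/2) → (-6, -15/2); (-10, 2) → (-12, -3); (4, -2) → (2, -7)
T3 rotate counter-clockwise with cos θ = 12/13, sin θ = -5/13: (4, -7) → (1, -8); (-6, -15/2) → (-219/26, -60/13); (-12, -3) → (-159/13, 24/13); (2, -7) → (-11/13, -94/13)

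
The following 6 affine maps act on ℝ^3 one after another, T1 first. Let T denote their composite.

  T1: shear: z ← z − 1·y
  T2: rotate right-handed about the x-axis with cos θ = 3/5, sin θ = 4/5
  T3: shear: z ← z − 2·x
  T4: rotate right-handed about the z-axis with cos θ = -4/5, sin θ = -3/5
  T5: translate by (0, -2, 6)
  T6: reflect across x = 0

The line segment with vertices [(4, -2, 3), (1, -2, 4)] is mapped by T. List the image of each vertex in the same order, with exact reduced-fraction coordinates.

image vertices: (158/25, -6/25, -3/5), (22/5, 11/5, 6)

T1 shear: z ← z − 1·y: (4, -2, 3) → (4, -2, 5); (1, -2, 4) → (1, -2, 6)
T2 rotate right-handed about the x-axis with cos θ = 3/5, sin θ = 4/5: (4, -2, 5) → (4, -26/5, 7/5); (1, -2, 6) → (1, -6, 2)
T3 shear: z ← z − 2·x: (4, -26/5, 7/5) → (4, -26/5, -33/5); (1, -6, 2) → (1, -6, 0)
T4 rotate right-handed about the z-axis with cos θ = -4/5, sin θ = -3/5: (4, -26/5, -33/5) → (-158/25, 44/25, -33/5); (1, -6, 0) → (-22/5, 21/5, 0)
T5 translate by (0, -2, 6): (-158/25, 44/25, -33/5) → (-158/25, -6/25, -3/5); (-22/5, 21/5, 0) → (-22/5, 11/5, 6)
T6 reflect across x = 0: (-158/25, -6/25, -3/5) → (158/25, -6/25, -3/5); (-22/5, 11/5, 6) → (22/5, 11/5, 6)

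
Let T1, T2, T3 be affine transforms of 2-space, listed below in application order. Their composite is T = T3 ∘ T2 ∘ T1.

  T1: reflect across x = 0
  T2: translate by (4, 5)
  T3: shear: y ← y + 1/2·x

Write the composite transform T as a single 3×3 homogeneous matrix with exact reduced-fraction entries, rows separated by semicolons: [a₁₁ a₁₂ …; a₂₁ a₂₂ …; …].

T = [-1 0 4; -1/2 1 7; 0 0 1]

T1 = [-1 0 0; 0 1 0; 0 0 1]
T2·T1 = [-1 0 4; 0 1 5; 0 0 1]
T3·…·T1 = [-1 0 4; -1/2 1 7; 0 0 1]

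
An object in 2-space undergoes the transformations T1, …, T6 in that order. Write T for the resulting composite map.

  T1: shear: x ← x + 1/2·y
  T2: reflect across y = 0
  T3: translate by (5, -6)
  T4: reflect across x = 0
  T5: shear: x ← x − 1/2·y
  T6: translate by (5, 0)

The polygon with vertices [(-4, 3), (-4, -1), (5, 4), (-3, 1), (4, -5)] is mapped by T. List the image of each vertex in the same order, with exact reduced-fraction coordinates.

image vertices: (7, -9), (7, -5), (-2, -10), (6, -7), (-1, -1)

T1 shear: x ← x + 1/2·y: (-4, 3) → (-5/2, 3); (-4, -1) → (-9/2, -1); (5, 4) → (7, 4); (-3, 1) → (-5/2, 1); (4, -5) → (3/2, -5)
T2 reflect across y = 0: (-5/2, 3) → (-5/2, -3); (-9/2, -1) → (-9/2, 1); (7, 4) → (7, -4); (-5/2, 1) → (-5/2, -1); (3/2, -5) → (3/2, 5)
T3 translate by (5, -6): (-5/2, -3) → (5/2, -9); (-9/2, 1) → (1/2, -5); (7, -4) → (12, -10); (-5/2, -1) → (5/2, -7); (3/2, 5) → (13/2, -1)
T4 reflect across x = 0: (5/2, -9) → (-5/2, -9); (1/2, -5) → (-1/2, -5); (12, -10) → (-12, -10); (5/2, -7) → (-5/2, -7); (13/2, -1) → (-13/2, -1)
T5 shear: x ← x − 1/2·y: (-5/2, -9) → (2, -9); (-1/2, -5) → (2, -5); (-12, -10) → (-7, -10); (-5/2, -7) → (1, -7); (-13/2, -1) → (-6, -1)
T6 translate by (5, 0): (2, -9) → (7, -9); (2, -5) → (7, -5); (-7, -10) → (-2, -10); (1, -7) → (6, -7); (-6, -1) → (-1, -1)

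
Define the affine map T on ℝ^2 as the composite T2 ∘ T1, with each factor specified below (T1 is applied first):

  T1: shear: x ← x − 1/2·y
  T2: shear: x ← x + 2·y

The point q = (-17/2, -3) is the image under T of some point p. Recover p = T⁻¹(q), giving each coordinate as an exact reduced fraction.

p = (-4, -3)

T1 = [1 -1/2 0; 0 1 0; 0 0 1]
T2·T1 = [1 3/2 0; 0 1 0; 0 0 1]
det M = 1; M⁻¹ = [1 -3/2 0; 0 1 0; 0 0 1]
M⁻¹ · (-17/2, -3)ᵀ = (-4, -3)ᵀ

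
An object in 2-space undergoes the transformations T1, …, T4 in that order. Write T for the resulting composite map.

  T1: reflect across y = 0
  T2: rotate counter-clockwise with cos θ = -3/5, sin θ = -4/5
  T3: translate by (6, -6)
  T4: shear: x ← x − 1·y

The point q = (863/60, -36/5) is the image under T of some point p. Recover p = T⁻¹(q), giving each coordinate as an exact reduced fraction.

T1 = [1 0 0; 0 -1 0; 0 0 1]
T2·T1 = [-3/5 -4/5 0; -4/5 3/5 0; 0 0 1]
T3·…·T1 = [-3/5 -4/5 6; -4/5 3/5 -6; 0 0 1]
T4·…·T1 = [1/5 -7/5 12; -4/5 3/5 -6; 0 0 1]
det M = -1; M⁻¹ = [-3/5 -7/5 -6/5; -4/5 -1/5 42/5; 0 0 1]
M⁻¹ · (863/60, -36/5)ᵀ = (1/4, -5/3)ᵀ

p = (1/4, -5/3)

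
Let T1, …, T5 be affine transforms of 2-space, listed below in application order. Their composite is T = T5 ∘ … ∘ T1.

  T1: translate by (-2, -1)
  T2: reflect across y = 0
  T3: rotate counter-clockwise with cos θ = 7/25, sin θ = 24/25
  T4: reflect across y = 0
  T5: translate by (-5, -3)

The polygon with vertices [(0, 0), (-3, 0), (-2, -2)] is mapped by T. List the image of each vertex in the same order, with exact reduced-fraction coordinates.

image vertices: (-163/25, -34/25), (-184/25, 38/25), (-9, 0)

T1 translate by (-2, -1): (0, 0) → (-2, -1); (-3, 0) → (-5, -1); (-2, -2) → (-4, -3)
T2 reflect across y = 0: (-2, -1) → (-2, 1); (-5, -1) → (-5, 1); (-4, -3) → (-4, 3)
T3 rotate counter-clockwise with cos θ = 7/25, sin θ = 24/25: (-2, 1) → (-38/25, -41/25); (-5, 1) → (-59/25, -113/25); (-4, 3) → (-4, -3)
T4 reflect across y = 0: (-38/25, -41/25) → (-38/25, 41/25); (-59/25, -113/25) → (-59/25, 113/25); (-4, -3) → (-4, 3)
T5 translate by (-5, -3): (-38/25, 41/25) → (-163/25, -34/25); (-59/25, 113/25) → (-184/25, 38/25); (-4, 3) → (-9, 0)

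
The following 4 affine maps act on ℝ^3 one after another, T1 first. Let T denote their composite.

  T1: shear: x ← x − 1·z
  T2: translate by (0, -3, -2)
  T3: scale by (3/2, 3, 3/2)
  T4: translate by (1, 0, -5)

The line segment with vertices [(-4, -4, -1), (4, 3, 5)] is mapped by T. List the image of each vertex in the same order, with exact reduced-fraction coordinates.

image vertices: (-7/2, -21, -19/2), (-1/2, 0, -1/2)

T1 shear: x ← x − 1·z: (-4, -4, -1) → (-3, -4, -1); (4, 3, 5) → (-1, 3, 5)
T2 translate by (0, -3, -2): (-3, -4, -1) → (-3, -7, -3); (-1, 3, 5) → (-1, 0, 3)
T3 scale by (3/2, 3, 3/2): (-3, -7, -3) → (-9/2, -21, -9/2); (-1, 0, 3) → (-3/2, 0, 9/2)
T4 translate by (1, 0, -5): (-9/2, -21, -9/2) → (-7/2, -21, -19/2); (-3/2, 0, 9/2) → (-1/2, 0, -1/2)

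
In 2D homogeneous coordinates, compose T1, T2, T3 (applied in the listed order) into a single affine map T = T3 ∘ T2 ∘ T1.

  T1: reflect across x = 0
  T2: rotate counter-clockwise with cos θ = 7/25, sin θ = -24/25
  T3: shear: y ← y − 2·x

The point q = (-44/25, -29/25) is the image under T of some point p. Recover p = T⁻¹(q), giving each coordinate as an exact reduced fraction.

T1 = [-1 0 0; 0 1 0; 0 0 1]
T2·T1 = [-7/25 24/25 0; 24/25 7/25 0; 0 0 1]
T3·…·T1 = [-7/25 24/25 0; 38/25 -41/25 0; 0 0 1]
det M = -1; M⁻¹ = [41/25 24/25 0; 38/25 7/25 0; 0 0 1]
M⁻¹ · (-44/25, -29/25)ᵀ = (-4, -3)ᵀ

p = (-4, -3)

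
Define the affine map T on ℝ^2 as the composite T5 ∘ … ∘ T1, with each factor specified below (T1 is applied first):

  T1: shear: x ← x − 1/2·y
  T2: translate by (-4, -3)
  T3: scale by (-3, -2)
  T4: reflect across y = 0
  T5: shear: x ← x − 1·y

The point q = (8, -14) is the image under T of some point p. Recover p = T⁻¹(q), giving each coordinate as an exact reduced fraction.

p = (4, -4)

T1 = [1 -1/2 0; 0 1 0; 0 0 1]
T2·T1 = [1 -1/2 -4; 0 1 -3; 0 0 1]
T3·…·T1 = [-3 3/2 12; 0 -2 6; 0 0 1]
T4·…·T1 = [-3 3/2 12; 0 2 -6; 0 0 1]
T5·…·T1 = [-3 -1/2 18; 0 2 -6; 0 0 1]
det M = -6; M⁻¹ = [-1/3 -1/12 11/2; 0 1/2 3; 0 0 1]
M⁻¹ · (8, -14)ᵀ = (4, -4)ᵀ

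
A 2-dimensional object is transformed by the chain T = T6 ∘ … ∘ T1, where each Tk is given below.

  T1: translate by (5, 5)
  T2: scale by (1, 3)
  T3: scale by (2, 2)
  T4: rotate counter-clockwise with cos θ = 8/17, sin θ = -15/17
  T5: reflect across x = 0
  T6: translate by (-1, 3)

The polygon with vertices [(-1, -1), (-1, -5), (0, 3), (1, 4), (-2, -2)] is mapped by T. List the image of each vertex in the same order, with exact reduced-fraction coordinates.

T1 translate by (5, 5): (-1, -1) → (4, 4); (-1, -5) → (4, 0); (0, 3) → (5, 8); (1, 4) → (6, 9); (-2, -2) → (3, 3)
T2 scale by (1, 3): (4, 4) → (4, 12); (4, 0) → (4, 0); (5, 8) → (5, 24); (6, 9) → (6, 27); (3, 3) → (3, 9)
T3 scale by (2, 2): (4, 12) → (8, 24); (4, 0) → (8, 0); (5, 24) → (10, 48); (6, 27) → (12, 54); (3, 9) → (6, 18)
T4 rotate counter-clockwise with cos θ = 8/17, sin θ = -15/17: (8, 24) → (424/17, 72/17); (8, 0) → (64/17, -120/17); (10, 48) → (800/17, 234/17); (12, 54) → (906/17, 252/17); (6, 18) → (318/17, 54/17)
T5 reflect across x = 0: (424/17, 72/17) → (-424/17, 72/17); (64/17, -120/17) → (-64/17, -120/17); (800/17, 234/17) → (-800/17, 234/17); (906/17, 252/17) → (-906/17, 252/17); (318/17, 54/17) → (-318/17, 54/17)
T6 translate by (-1, 3): (-424/17, 72/17) → (-441/17, 123/17); (-64/17, -120/17) → (-81/17, -69/17); (-800/17, 234/17) → (-817/17, 285/17); (-906/17, 252/17) → (-923/17, 303/17); (-318/17, 54/17) → (-335/17, 105/17)

image vertices: (-441/17, 123/17), (-81/17, -69/17), (-817/17, 285/17), (-923/17, 303/17), (-335/17, 105/17)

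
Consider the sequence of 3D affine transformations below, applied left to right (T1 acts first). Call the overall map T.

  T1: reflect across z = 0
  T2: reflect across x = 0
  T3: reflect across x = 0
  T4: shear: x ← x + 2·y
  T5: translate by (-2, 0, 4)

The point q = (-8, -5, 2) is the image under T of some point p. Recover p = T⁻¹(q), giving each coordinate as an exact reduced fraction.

p = (4, -5, 2)

T1 = [1 0 0 0; 0 1 0 0; 0 0 -1 0; 0 0 0 1]
T2·T1 = [-1 0 0 0; 0 1 0 0; 0 0 -1 0; 0 0 0 1]
T3·…·T1 = [1 0 0 0; 0 1 0 0; 0 0 -1 0; 0 0 0 1]
T4·…·T1 = [1 2 0 0; 0 1 0 0; 0 0 -1 0; 0 0 0 1]
T5·…·T1 = [1 2 0 -2; 0 1 0 0; 0 0 -1 4; 0 0 0 1]
det M = -1; M⁻¹ = [1 -2 0 2; 0 1 0 0; 0 0 -1 4; 0 0 0 1]
M⁻¹ · (-8, -5, 2)ᵀ = (4, -5, 2)ᵀ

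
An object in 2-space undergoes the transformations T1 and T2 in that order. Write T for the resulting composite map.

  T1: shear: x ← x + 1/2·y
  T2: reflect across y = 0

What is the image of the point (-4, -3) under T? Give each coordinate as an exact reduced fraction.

T1 shear: x ← x + 1/2·y: (-4, -3) → (-11/2, -3)
T2 reflect across y = 0: (-11/2, -3) → (-11/2, 3)

T(p) = (-11/2, 3)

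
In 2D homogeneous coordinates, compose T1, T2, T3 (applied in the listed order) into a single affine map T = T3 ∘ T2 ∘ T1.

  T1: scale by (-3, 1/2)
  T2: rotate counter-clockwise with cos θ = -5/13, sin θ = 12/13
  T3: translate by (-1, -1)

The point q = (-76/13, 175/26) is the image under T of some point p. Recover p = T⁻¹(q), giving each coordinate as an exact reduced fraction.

p = (-3, 3)

T1 = [-3 0 0; 0 1/2 0; 0 0 1]
T2·T1 = [15/13 -6/13 0; -36/13 -5/26 0; 0 0 1]
T3·…·T1 = [15/13 -6/13 -1; -36/13 -5/26 -1; 0 0 1]
det M = -3/2; M⁻¹ = [5/39 -4/13 -7/39; -24/13 -10/13 -34/13; 0 0 1]
M⁻¹ · (-76/13, 175/26)ᵀ = (-3, 3)ᵀ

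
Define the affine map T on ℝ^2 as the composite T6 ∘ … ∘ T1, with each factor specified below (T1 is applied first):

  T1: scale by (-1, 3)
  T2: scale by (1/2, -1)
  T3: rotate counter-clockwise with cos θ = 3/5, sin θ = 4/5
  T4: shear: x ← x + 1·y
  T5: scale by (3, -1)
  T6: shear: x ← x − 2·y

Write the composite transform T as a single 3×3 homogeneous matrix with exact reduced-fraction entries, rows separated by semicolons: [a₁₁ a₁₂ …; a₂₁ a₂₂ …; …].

T = [-29/10 -9/5 0; 2/5 9/5 0; 0 0 1]

T1 = [-1 0 0; 0 3 0; 0 0 1]
T2·T1 = [-1/2 0 0; 0 -3 0; 0 0 1]
T3·…·T1 = [-3/10 12/5 0; -2/5 -9/5 0; 0 0 1]
T4·…·T1 = [-7/10 3/5 0; -2/5 -9/5 0; 0 0 1]
T5·…·T1 = [-21/10 9/5 0; 2/5 9/5 0; 0 0 1]
T6·…·T1 = [-29/10 -9/5 0; 2/5 9/5 0; 0 0 1]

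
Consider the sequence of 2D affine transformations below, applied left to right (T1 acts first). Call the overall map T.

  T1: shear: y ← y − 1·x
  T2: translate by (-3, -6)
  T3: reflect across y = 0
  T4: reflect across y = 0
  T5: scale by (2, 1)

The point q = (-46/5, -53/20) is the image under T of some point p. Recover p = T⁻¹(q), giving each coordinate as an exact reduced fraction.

T1 = [1 0 0; -1 1 0; 0 0 1]
T2·T1 = [1 0 -3; -1 1 -6; 0 0 1]
T3·…·T1 = [1 0 -3; 1 -1 6; 0 0 1]
T4·…·T1 = [1 0 -3; -1 1 -6; 0 0 1]
T5·…·T1 = [2 0 -6; -1 1 -6; 0 0 1]
det M = 2; M⁻¹ = [1/2 0 3; 1/2 1 9; 0 0 1]
M⁻¹ · (-46/5, -53/20)ᵀ = (-8/5, 7/4)ᵀ

p = (-8/5, 7/4)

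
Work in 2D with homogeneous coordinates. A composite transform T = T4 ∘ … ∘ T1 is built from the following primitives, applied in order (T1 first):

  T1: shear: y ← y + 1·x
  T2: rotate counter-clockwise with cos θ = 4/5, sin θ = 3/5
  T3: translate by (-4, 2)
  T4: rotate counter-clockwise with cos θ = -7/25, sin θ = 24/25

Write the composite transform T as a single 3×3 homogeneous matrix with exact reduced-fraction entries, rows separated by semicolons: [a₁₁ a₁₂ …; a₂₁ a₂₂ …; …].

T1 = [1 0 0; 1 1 0; 0 0 1]
T2·T1 = [1/5 -3/5 0; 7/5 4/5 0; 0 0 1]
T3·…·T1 = [1/5 -3/5 -4; 7/5 4/5 2; 0 0 1]
T4·…·T1 = [-7/5 -3/5 -4/5; -1/5 -4/5 -22/5; 0 0 1]

T = [-7/5 -3/5 -4/5; -1/5 -4/5 -22/5; 0 0 1]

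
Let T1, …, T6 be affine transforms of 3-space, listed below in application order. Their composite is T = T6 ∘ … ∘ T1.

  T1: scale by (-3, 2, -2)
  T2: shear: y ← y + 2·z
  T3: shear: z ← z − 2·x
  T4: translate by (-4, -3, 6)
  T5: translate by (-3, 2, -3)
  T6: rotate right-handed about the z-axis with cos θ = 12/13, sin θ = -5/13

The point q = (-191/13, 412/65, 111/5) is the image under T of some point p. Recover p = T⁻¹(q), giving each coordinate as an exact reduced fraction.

p = (3, -3/5, -3/5)

T1 = [-3 0 0 0; 0 2 0 0; 0 0 -2 0; 0 0 0 1]
T2·T1 = [-3 0 0 0; 0 2 -4 0; 0 0 -2 0; 0 0 0 1]
T3·…·T1 = [-3 0 0 0; 0 2 -4 0; 6 0 -2 0; 0 0 0 1]
T4·…·T1 = [-3 0 0 -4; 0 2 -4 -3; 6 0 -2 6; 0 0 0 1]
T5·…·T1 = [-3 0 0 -7; 0 2 -4 -1; 6 0 -2 3; 0 0 0 1]
T6·…·T1 = [-36/13 10/13 -20/13 -89/13; 15/13 24/13 -48/13 23/13; 6 0 -2 3; 0 0 0 1]
det M = 12; M⁻¹ = [-4/13 5/39 0 -7/3; -43/26 16/13 -1 -21/2; -12/13 5/13 -1/2 -11/2; 0 0 0 1]
M⁻¹ · (-191/13, 412/65, 111/5)ᵀ = (3, -3/5, -3/5)ᵀ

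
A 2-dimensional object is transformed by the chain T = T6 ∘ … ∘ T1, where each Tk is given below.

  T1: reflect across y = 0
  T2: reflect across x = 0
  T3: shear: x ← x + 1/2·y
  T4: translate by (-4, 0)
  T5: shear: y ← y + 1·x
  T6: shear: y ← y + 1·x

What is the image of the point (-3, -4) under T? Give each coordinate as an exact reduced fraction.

T(p) = (1, 6)

T1 reflect across y = 0: (-3, -4) → (-3, 4)
T2 reflect across x = 0: (-3, 4) → (3, 4)
T3 shear: x ← x + 1/2·y: (3, 4) → (5, 4)
T4 translate by (-4, 0): (5, 4) → (1, 4)
T5 shear: y ← y + 1·x: (1, 4) → (1, 5)
T6 shear: y ← y + 1·x: (1, 5) → (1, 6)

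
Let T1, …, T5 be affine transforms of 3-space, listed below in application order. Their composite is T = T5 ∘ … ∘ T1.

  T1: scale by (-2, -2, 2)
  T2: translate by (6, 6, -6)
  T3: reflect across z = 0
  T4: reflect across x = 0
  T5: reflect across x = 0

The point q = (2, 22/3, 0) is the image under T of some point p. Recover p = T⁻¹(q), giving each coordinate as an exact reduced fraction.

T1 = [-2 0 0 0; 0 -2 0 0; 0 0 2 0; 0 0 0 1]
T2·T1 = [-2 0 0 6; 0 -2 0 6; 0 0 2 -6; 0 0 0 1]
T3·…·T1 = [-2 0 0 6; 0 -2 0 6; 0 0 -2 6; 0 0 0 1]
T4·…·T1 = [2 0 0 -6; 0 -2 0 6; 0 0 -2 6; 0 0 0 1]
T5·…·T1 = [-2 0 0 6; 0 -2 0 6; 0 0 -2 6; 0 0 0 1]
det M = -8; M⁻¹ = [-1/2 0 0 3; 0 -1/2 0 3; 0 0 -1/2 3; 0 0 0 1]
M⁻¹ · (2, 22/3, 0)ᵀ = (2, -2/3, 3)ᵀ

p = (2, -2/3, 3)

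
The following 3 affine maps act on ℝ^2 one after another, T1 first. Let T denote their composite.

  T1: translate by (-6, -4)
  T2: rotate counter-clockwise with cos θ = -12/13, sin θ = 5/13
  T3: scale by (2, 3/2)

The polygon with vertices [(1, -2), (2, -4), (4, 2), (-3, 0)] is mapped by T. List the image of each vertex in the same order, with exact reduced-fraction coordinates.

image vertices: (180/13, 141/26), (176/13, 114/13), (68/13, 21/13), (256/13, 9/26)

T1 translate by (-6, -4): (1, -2) → (-5, -6); (2, -4) → (-4, -8); (4, 2) → (-2, -2); (-3, 0) → (-9, -4)
T2 rotate counter-clockwise with cos θ = -12/13, sin θ = 5/13: (-5, -6) → (90/13, 47/13); (-4, -8) → (88/13, 76/13); (-2, -2) → (34/13, 14/13); (-9, -4) → (128/13, 3/13)
T3 scale by (2, 3/2): (90/13, 47/13) → (180/13, 141/26); (88/13, 76/13) → (176/13, 114/13); (34/13, 14/13) → (68/13, 21/13); (128/13, 3/13) → (256/13, 9/26)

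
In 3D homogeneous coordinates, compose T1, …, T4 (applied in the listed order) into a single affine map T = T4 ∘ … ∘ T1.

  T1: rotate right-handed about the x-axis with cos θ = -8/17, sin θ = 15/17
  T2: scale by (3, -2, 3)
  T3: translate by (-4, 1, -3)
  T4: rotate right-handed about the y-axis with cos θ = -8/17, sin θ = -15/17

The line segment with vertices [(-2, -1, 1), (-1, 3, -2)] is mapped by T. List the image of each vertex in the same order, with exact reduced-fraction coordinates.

T1 rotate right-handed about the x-axis with cos θ = -8/17, sin θ = 15/17: (-2, -1, 1) → (-2, -7/17, -23/17); (-1, 3, -2) → (-1, 6/17, 61/17)
T2 scale by (3, -2, 3): (-2, -7/17, -23/17) → (-6, 14/17, -69/17); (-1, 6/17, 61/17) → (-3, -12/17, 183/17)
T3 translate by (-4, 1, -3): (-6, 14/17, -69/17) → (-10, 31/17, -120/17); (-3, -12/17, 183/17) → (-7, 5/17, 132/17)
T4 rotate right-handed about the y-axis with cos θ = -8/17, sin θ = -15/17: (-10, 31/17, -120/17) → (3160/289, 31/17, -1590/289); (-7, 5/17, 132/17) → (-1028/289, 5/17, -2841/289)

image vertices: (3160/289, 31/17, -1590/289), (-1028/289, 5/17, -2841/289)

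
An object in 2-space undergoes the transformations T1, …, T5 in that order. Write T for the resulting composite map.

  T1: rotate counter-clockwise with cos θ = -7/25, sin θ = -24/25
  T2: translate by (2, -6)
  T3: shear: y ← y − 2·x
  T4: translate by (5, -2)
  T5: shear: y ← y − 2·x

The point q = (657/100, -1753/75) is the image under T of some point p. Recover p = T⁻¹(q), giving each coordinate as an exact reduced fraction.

T1 = [-7/25 24/25 0; -24/25 -7/25 0; 0 0 1]
T2·T1 = [-7/25 24/25 2; -24/25 -7/25 -6; 0 0 1]
T3·…·T1 = [-7/25 24/25 2; -2/5 -11/5 -10; 0 0 1]
T4·…·T1 = [-7/25 24/25 7; -2/5 -11/5 -12; 0 0 1]
T5·…·T1 = [-7/25 24/25 7; 4/25 -103/25 -26; 0 0 1]
det M = 1; M⁻¹ = [-103/25 -24/25 97/25; -4/25 -7/25 -154/25; 0 0 1]
M⁻¹ · (657/100, -1753/75)ᵀ = (-3/4, -2/3)ᵀ

p = (-3/4, -2/3)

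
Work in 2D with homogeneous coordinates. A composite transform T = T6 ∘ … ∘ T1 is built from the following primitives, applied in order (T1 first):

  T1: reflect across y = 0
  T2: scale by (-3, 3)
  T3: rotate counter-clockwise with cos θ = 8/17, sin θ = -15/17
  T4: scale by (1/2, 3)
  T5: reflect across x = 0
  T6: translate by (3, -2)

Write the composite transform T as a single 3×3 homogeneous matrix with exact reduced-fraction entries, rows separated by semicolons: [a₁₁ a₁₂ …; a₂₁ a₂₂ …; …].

T = [12/17 45/34 3; 135/17 -72/17 -2; 0 0 1]

T1 = [1 0 0; 0 -1 0; 0 0 1]
T2·T1 = [-3 0 0; 0 -3 0; 0 0 1]
T3·…·T1 = [-24/17 -45/17 0; 45/17 -24/17 0; 0 0 1]
T4·…·T1 = [-12/17 -45/34 0; 135/17 -72/17 0; 0 0 1]
T5·…·T1 = [12/17 45/34 0; 135/17 -72/17 0; 0 0 1]
T6·…·T1 = [12/17 45/34 3; 135/17 -72/17 -2; 0 0 1]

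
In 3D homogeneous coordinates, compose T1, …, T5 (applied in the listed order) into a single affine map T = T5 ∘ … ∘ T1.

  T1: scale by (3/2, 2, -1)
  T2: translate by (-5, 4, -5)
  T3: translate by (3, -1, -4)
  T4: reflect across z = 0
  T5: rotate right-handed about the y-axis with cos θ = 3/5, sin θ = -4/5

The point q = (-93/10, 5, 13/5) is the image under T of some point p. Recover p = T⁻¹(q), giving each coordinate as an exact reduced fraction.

T1 = [3/2 0 0 0; 0 2 0 0; 0 0 -1 0; 0 0 0 1]
T2·T1 = [3/2 0 0 -5; 0 2 0 4; 0 0 -1 -5; 0 0 0 1]
T3·…·T1 = [3/2 0 0 -2; 0 2 0 3; 0 0 -1 -9; 0 0 0 1]
T4·…·T1 = [3/2 0 0 -2; 0 2 0 3; 0 0 1 9; 0 0 0 1]
T5·…·T1 = [9/10 0 -4/5 -42/5; 0 2 0 3; 6/5 0 3/5 19/5; 0 0 0 1]
det M = 3; M⁻¹ = [2/5 0 8/15 4/3; 0 1/2 0 -3/2; -4/5 0 3/5 -9; 0 0 0 1]
M⁻¹ · (-93/10, 5, 13/5)ᵀ = (-1, 1, 0)ᵀ

p = (-1, 1, 0)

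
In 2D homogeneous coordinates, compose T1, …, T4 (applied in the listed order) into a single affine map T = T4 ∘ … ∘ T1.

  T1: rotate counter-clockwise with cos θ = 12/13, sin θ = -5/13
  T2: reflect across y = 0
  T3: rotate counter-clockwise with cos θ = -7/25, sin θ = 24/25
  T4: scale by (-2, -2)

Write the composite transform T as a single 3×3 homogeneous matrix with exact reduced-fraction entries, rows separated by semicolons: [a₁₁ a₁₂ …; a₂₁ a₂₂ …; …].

T = [408/325 -506/325 0; -506/325 -408/325 0; 0 0 1]

T1 = [12/13 5/13 0; -5/13 12/13 0; 0 0 1]
T2·T1 = [12/13 5/13 0; 5/13 -12/13 0; 0 0 1]
T3·…·T1 = [-204/325 253/325 0; 253/325 204/325 0; 0 0 1]
T4·…·T1 = [408/325 -506/325 0; -506/325 -408/325 0; 0 0 1]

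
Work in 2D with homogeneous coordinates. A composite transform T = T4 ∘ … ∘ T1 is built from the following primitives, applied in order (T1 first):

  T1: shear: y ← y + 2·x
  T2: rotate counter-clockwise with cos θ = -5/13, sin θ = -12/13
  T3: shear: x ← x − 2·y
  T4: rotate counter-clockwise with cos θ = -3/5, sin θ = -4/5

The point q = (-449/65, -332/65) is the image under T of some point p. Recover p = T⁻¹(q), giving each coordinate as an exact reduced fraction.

T1 = [1 0 0; 2 1 0; 0 0 1]
T2·T1 = [19/13 12/13 0; -22/13 -5/13 0; 0 0 1]
T3·…·T1 = [63/13 22/13 0; -22/13 -5/13 0; 0 0 1]
T4·…·T1 = [-277/65 -86/65 0; -186/65 -73/65 0; 0 0 1]
det M = 1; M⁻¹ = [-73/65 86/65 0; 186/65 -277/65 0; 0 0 1]
M⁻¹ · (-449/65, -332/65)ᵀ = (1, 2)ᵀ

p = (1, 2)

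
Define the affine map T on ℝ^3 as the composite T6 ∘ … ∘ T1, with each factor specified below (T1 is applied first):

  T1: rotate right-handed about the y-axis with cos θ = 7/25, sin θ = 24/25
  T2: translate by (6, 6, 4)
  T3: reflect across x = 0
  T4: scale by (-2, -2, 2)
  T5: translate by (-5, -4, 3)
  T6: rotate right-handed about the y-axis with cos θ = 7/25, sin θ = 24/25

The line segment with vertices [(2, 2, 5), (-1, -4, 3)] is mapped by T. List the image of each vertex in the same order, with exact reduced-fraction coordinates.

image vertices: (9077/625, -20, -8889/625), (2179/125, -8, -953/125)

T1 rotate right-handed about the y-axis with cos θ = 7/25, sin θ = 24/25: (2, 2, 5) → (134/25, 2, -13/25); (-1, -4, 3) → (13/5, -4, 9/5)
T2 translate by (6, 6, 4): (134/25, 2, -13/25) → (284/25, 8, 87/25); (13/5, -4, 9/5) → (43/5, 2, 29/5)
T3 reflect across x = 0: (284/25, 8, 87/25) → (-284/25, 8, 87/25); (43/5, 2, 29/5) → (-43/5, 2, 29/5)
T4 scale by (-2, -2, 2): (-284/25, 8, 87/25) → (568/25, -16, 174/25); (-43/5, 2, 29/5) → (86/5, -4, 58/5)
T5 translate by (-5, -4, 3): (568/25, -16, 174/25) → (443/25, -20, 249/25); (86/5, -4, 58/5) → (61/5, -8, 73/5)
T6 rotate right-handed about the y-axis with cos θ = 7/25, sin θ = 24/25: (443/25, -20, 249/25) → (9077/625, -20, -8889/625); (61/5, -8, 73/5) → (2179/125, -8, -953/125)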